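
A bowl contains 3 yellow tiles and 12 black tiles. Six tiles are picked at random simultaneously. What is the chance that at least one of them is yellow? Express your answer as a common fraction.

Use the complement: P(at least one yellow) = 1 − P(no yellow).
P(none) = C(12,6)/C(15,6) = 924/5005.
So P = 1 − 924/5005 = 53/65 ≈ 0.8154.

53/65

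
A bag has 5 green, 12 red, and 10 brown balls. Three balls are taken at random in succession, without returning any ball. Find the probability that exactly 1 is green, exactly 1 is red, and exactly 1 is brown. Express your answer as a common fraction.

Unordered draws without replacement: count favorable combinations over C(27,3).
Favorable = C(5,1) · C(12,1) · C(10,1) = 600; total = C(27,3) = 2925.
P = 600/2925 = 8/39 ≈ 0.2051.

8/39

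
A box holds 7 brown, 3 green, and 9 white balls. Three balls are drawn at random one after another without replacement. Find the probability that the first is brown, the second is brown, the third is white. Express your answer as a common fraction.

Multiply the conditional probability of each draw in order, without replacement, so each draw removes one from its color and from the total.
P = (7/19) · (6/18) · (9/17) = 21/323 ≈ 0.0650.

21/323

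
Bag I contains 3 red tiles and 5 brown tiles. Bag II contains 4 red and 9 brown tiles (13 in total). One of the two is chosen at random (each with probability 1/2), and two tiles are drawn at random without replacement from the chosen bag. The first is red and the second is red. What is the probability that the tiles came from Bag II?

28/67

P(E | Bag I) = 3/28; P(E | Bag II) = 1/13.
P(E) = 1/2·3/28 + 1/2·1/13 = 67/728.
By Bayes' rule, P(Bag II | E) = 1/26 / 67/728 = 28/67 ≈ 0.4179.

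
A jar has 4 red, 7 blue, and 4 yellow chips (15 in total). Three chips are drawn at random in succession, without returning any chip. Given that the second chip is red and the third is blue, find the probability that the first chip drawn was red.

P(first=red and the second chip is red and the third is blue) = (4/15)·(3/14)·(7/13) = 2/65.
P(E) = Σ over first color = 2/65 + 4/65 + 8/195 = 2/15.
By Bayes, P(first=red | E) = 2/65 / 2/15 = 3/13 ≈ 0.2308.

3/13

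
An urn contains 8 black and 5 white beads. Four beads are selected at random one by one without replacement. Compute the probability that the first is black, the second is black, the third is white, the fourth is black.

14/143

Multiply the conditional probability of each draw in order, without replacement, so each draw removes one from its color and from the total.
P = (8/13) · (7/12) · (5/11) · (6/10) = 14/143 ≈ 0.0979.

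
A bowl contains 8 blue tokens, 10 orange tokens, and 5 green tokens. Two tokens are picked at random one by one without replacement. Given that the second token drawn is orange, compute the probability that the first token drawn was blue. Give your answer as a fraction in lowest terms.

4/11

P(first=blue and the second token drawn is orange) = (8/23)·(10/22) = 40/253.
P(the second token drawn is orange) = Σ over first color = 40/253 + 45/253 + 25/253 = 10/23.
By Bayes, P(first=blue | the second token drawn is orange) = 40/253 / 10/23 = 4/11 ≈ 0.3636.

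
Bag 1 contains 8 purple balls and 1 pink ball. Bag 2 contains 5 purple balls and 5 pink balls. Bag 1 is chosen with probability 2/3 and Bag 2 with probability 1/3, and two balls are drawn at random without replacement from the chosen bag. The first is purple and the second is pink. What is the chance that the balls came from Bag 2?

P(E | Bag 1) = 1/9; P(E | Bag 2) = 5/18.
P(E) = 2/3·1/9 + 1/3·5/18 = 1/6.
By Bayes' rule, P(Bag 2 | E) = 5/54 / 1/6 = 5/9 ≈ 0.5556.

5/9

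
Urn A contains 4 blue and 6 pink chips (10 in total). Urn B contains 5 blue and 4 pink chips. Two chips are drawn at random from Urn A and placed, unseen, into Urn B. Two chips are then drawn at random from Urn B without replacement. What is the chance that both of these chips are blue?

212/825

Condition on how many of the transferred chips are blue (from Urn A: 4 blue of 10; then Urn B has 11 total).
  0 blue: C(4,0)C(6,2)/C(10,2) = 1/3; then P = C(5,2)/C(11,2) = 2/11
  1 blue: C(4,1)C(6,1)/C(10,2) = 8/15; then P = C(6,2)/C(11,2) = 3/11
  2 blue: C(4,2)C(6,0)/C(10,2) = 2/15; then P = C(7,2)/C(11,2) = 21/55
P(both blue) = 212/825 ≈ 0.2570.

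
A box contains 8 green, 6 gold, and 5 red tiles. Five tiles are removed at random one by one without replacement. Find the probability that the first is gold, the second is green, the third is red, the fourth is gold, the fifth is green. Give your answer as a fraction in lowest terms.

Multiply the conditional probability of each draw in order, without replacement, so each draw removes one from its color and from the total.
P = (6/19) · (8/18) · (5/17) · (5/16) · (7/15) = 35/5814 ≈ 0.0060.

35/5814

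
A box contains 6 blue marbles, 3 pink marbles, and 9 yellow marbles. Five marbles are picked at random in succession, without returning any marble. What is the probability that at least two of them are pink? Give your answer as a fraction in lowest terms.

35/204

Sum the hypergeometric tail for j = 2,…,3 pink marbles.
Favorable = C(3,2)·C(15,3) + C(3,3)·C(15,2) = 1470; total = C(18,5) = 8568.
P = 1470/8568 = 35/204 ≈ 0.1716.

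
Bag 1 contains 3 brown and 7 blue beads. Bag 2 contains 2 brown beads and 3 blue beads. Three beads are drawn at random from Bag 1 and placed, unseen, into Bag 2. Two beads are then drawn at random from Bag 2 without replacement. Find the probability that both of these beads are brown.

3/28

Condition on how many of the transferred beads are brown (from Bag 1: 3 brown of 10; then Bag 2 has 8 total).
  0 brown: C(3,0)C(7,3)/C(10,3) = 7/24; then P = C(2,2)/C(8,2) = 1/28
  1 brown: C(3,1)C(7,2)/C(10,3) = 21/40; then P = C(3,2)/C(8,2) = 3/28
  2 brown: C(3,2)C(7,1)/C(10,3) = 7/40; then P = C(4,2)/C(8,2) = 3/14
  3 brown: C(3,3)C(7,0)/C(10,3) = 1/120; then P = C(5,2)/C(8,2) = 5/14
P(both brown) = 3/28 ≈ 0.1071.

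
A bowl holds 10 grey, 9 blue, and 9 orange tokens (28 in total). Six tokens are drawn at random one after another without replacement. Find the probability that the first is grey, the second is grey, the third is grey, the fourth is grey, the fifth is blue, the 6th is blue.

2/1495

Multiply the conditional probability of each draw in order, without replacement, so each draw removes one from its color and from the total.
P = (10/28) · (9/27) · (8/26) · (7/25) · (9/24) · (8/23) = 2/1495 ≈ 0.0013.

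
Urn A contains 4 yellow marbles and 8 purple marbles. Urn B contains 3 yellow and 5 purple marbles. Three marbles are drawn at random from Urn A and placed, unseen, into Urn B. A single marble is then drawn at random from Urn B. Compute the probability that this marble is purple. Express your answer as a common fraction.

Condition on how many of the transferred marbles are purple (from Urn A: 8 purple of 12; then Urn B has 11 total).
  0 purple: C(8,0)C(4,3)/C(12,3) = 1/55; then P = 5/11
  1 purple: C(8,1)C(4,2)/C(12,3) = 12/55; then P = 6/11
  2 purple: C(8,2)C(4,1)/C(12,3) = 28/55; then P = 7/11
  3 purple: C(8,3)C(4,0)/C(12,3) = 14/55; then P = 8/11
P(purple from Urn B) = 7/11 ≈ 0.6364.

7/11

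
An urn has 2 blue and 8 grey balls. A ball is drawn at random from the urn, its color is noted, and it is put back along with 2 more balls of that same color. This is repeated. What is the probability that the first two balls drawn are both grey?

After a grey draw the urn holds 10 grey out of 12.
P = (8/10)·(10/12) = 2/3 ≈ 0.6667.

2/3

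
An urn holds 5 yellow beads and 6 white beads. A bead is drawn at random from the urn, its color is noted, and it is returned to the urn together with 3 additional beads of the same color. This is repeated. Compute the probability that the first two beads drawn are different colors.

30/77

Either white then yellow, or yellow then white; after the first draw the total is 14.
P = (6/11)·(5/14) + (5/11)·(6/14) = 30/77 ≈ 0.3896.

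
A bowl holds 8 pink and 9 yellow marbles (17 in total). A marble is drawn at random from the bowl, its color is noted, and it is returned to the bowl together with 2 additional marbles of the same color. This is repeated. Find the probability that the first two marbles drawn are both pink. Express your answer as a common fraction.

After a pink draw the bowl holds 10 pink out of 19.
P = (8/17)·(10/19) = 80/323 ≈ 0.2477.

80/323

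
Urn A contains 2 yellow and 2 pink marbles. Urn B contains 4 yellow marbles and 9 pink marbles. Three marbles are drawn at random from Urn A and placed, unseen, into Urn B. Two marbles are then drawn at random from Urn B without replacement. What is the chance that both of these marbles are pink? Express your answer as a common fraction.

5/12

Condition on how many of the transferred marbles are pink (from Urn A: 2 pink of 4; then Urn B has 16 total).
  1 pink: C(2,1)C(2,2)/C(4,3) = 1/2; then P = C(10,2)/C(16,2) = 3/8
  2 pink: C(2,2)C(2,1)/C(4,3) = 1/2; then P = C(11,2)/C(16,2) = 11/24
P(both pink) = 5/12 ≈ 0.4167.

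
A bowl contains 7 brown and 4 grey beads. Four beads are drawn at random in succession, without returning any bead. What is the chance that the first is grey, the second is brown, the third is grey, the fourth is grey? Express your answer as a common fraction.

Multiply the conditional probability of each draw in order, without replacement, so each draw removes one from its color and from the total.
P = (4/11) · (7/10) · (3/9) · (2/8) = 7/330 ≈ 0.0212.

7/330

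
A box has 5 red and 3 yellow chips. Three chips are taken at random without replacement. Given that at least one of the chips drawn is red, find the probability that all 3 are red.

2/11

P(all 3 red) = C(5,3)/C(8,3) = 5/28; P(at least one red) = 1 − C(3,3)/C(8,3) = 55/56.
Since 'all 3 red' ⊆ 'at least one red', P(all 3 | at least one) = 5/28 / 55/56 = 2/11 ≈ 0.1818.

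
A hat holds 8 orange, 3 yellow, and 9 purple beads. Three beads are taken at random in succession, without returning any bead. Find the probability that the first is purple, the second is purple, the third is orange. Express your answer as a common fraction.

8/95

Multiply the conditional probability of each draw in order, without replacement, so each draw removes one from its color and from the total.
P = (9/20) · (8/19) · (8/18) = 8/95 ≈ 0.0842.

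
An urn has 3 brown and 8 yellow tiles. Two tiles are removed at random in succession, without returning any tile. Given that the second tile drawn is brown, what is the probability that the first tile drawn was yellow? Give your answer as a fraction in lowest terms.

P(first=yellow and the second tile drawn is brown) = (8/11)·(3/10) = 12/55.
P(the second tile drawn is brown) = Σ over first color = 3/55 + 12/55 = 3/11.
By Bayes, P(first=yellow | the second tile drawn is brown) = 12/55 / 3/11 = 4/5 ≈ 0.8000.

4/5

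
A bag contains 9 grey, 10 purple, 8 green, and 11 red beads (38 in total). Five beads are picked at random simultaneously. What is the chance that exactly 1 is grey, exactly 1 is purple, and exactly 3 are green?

120/11951

Unordered draws without replacement: count favorable combinations over C(38,5).
Favorable = C(9,1) · C(10,1) · C(8,3) · C(11,0) = 5040; total = C(38,5) = 501942.
P = 5040/501942 = 120/11951 ≈ 0.0100.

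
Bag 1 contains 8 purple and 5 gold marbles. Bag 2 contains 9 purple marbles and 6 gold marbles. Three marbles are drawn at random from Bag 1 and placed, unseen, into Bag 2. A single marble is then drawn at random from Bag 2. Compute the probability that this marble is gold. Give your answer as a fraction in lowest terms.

31/78

Condition on how many of the transferred marbles are gold (from Bag 1: 5 gold of 13; then Bag 2 has 18 total).
  0 gold: C(5,0)C(8,3)/C(13,3) = 28/143; then P = 6/18
  1 gold: C(5,1)C(8,2)/C(13,3) = 70/143; then P = 7/18
  2 gold: C(5,2)C(8,1)/C(13,3) = 40/143; then P = 8/18
  3 gold: C(5,3)C(8,0)/C(13,3) = 5/143; then P = 9/18
P(gold from Bag 2) = 31/78 ≈ 0.3974.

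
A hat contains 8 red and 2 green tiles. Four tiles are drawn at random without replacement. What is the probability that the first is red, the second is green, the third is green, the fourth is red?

1/45

Multiply the conditional probability of each draw in order, without replacement, so each draw removes one from its color and from the total.
P = (8/10) · (2/9) · (1/8) · (7/7) = 1/45 ≈ 0.0222.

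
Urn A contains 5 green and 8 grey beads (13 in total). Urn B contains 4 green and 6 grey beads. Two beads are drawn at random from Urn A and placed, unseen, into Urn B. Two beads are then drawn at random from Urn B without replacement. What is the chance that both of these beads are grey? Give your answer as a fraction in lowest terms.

Condition on how many of the transferred beads are grey (from Urn A: 8 grey of 13; then Urn B has 12 total).
  0 grey: C(8,0)C(5,2)/C(13,2) = 5/39; then P = C(6,2)/C(12,2) = 5/22
  1 grey: C(8,1)C(5,1)/C(13,2) = 20/39; then P = C(7,2)/C(12,2) = 7/22
  2 grey: C(8,2)C(5,0)/C(13,2) = 14/39; then P = C(8,2)/C(12,2) = 14/33
P(both grey) = 887/2574 ≈ 0.3446.

887/2574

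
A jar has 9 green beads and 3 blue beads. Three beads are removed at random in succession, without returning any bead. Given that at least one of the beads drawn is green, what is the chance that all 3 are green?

P(all 3 green) = C(9,3)/C(12,3) = 21/55; P(at least one green) = 1 − C(3,3)/C(12,3) = 219/220.
Since 'all 3 green' ⊆ 'at least one green', P(all 3 | at least one) = 21/55 / 219/220 = 28/73 ≈ 0.3836.

28/73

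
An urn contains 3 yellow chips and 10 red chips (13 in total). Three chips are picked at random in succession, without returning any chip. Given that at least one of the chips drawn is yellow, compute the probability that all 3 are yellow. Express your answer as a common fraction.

P(all 3 yellow) = C(3,3)/C(13,3) = 1/286; P(at least one yellow) = 1 − C(10,3)/C(13,3) = 83/143.
Since 'all 3 yellow' ⊆ 'at least one yellow', P(all 3 | at least one) = 1/286 / 83/143 = 1/166 ≈ 0.0060.

1/166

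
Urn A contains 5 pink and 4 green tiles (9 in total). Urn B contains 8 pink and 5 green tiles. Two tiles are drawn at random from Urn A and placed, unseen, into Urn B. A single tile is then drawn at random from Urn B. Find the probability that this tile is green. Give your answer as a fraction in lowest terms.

53/135

Condition on how many of the transferred tiles are green (from Urn A: 4 green of 9; then Urn B has 15 total).
  0 green: C(4,0)C(5,2)/C(9,2) = 5/18; then P = 5/15
  1 green: C(4,1)C(5,1)/C(9,2) = 5/9; then P = 6/15
  2 green: C(4,2)C(5,0)/C(9,2) = 1/6; then P = 7/15
P(green from Urn B) = 53/135 ≈ 0.3926.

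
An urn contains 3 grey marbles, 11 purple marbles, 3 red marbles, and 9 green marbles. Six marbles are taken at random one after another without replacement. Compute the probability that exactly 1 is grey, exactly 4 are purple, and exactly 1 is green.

81/2093

Unordered draws without replacement: count favorable combinations over C(26,6).
Favorable = C(3,1) · C(11,4) · C(3,0) · C(9,1) = 8910; total = C(26,6) = 230230.
P = 8910/230230 = 81/2093 ≈ 0.0387.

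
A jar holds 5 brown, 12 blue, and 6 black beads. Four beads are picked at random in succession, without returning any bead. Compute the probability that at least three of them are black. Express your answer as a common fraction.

71/1771

Sum the hypergeometric tail for j = 3,…,4 black beads.
Favorable = C(6,3)·C(17,1) + C(6,4)·C(17,0) = 355; total = C(23,4) = 8855.
P = 355/8855 = 71/1771 ≈ 0.0401.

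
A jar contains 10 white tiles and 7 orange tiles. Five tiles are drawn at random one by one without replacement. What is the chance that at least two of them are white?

831/884

Sum the hypergeometric tail for j = 2,…,5 white tiles.
Favorable = C(10,2)·C(7,3) + C(10,3)·C(7,2) + C(10,4)·C(7,1) + C(10,5)·C(7,0) = 5817; total = C(17,5) = 6188.
P = 5817/6188 = 831/884 ≈ 0.9400.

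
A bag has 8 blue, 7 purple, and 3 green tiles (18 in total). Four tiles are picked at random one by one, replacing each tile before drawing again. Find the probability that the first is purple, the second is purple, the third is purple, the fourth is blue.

343/13122

Multiply the conditional probability of each draw in order, with replacement (the composition resets each draw).
P = (7/18) · (7/18) · (7/18) · (8/18) = 343/13122 ≈ 0.0261.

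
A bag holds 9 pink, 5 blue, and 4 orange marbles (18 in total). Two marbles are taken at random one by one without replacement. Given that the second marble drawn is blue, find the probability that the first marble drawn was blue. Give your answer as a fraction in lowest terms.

P(first=blue and the second marble drawn is blue) = (5/18)·(4/17) = 10/153.
P(the second marble drawn is blue) = Σ over first color = 5/34 + 10/153 + 10/153 = 5/18.
By Bayes, P(first=blue | the second marble drawn is blue) = 10/153 / 5/18 = 4/17 ≈ 0.2353.

4/17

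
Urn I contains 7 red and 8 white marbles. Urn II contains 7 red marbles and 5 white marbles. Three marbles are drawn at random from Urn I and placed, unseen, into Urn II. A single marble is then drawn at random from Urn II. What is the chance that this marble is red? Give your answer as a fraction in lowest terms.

Condition on how many of the transferred marbles are red (from Urn I: 7 red of 15; then Urn II has 15 total).
  0 red: C(7,0)C(8,3)/C(15,3) = 8/65; then P = 7/15
  1 red: C(7,1)C(8,2)/C(15,3) = 28/65; then P = 8/15
  2 red: C(7,2)C(8,1)/C(15,3) = 24/65; then P = 9/15
  3 red: C(7,3)C(8,0)/C(15,3) = 1/13; then P = 10/15
P(red from Urn II) = 14/25 ≈ 0.5600.

14/25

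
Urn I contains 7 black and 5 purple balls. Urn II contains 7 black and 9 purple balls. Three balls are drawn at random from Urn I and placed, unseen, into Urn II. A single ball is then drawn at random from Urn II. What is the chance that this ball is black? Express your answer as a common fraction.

35/76

Condition on how many of the transferred balls are black (from Urn I: 7 black of 12; then Urn II has 19 total).
  0 black: C(7,0)C(5,3)/C(12,3) = 1/22; then P = 7/19
  1 black: C(7,1)C(5,2)/C(12,3) = 7/22; then P = 8/19
  2 black: C(7,2)C(5,1)/C(12,3) = 21/44; then P = 9/19
  3 black: C(7,3)C(5,0)/C(12,3) = 7/44; then P = 10/19
P(black from Urn II) = 35/76 ≈ 0.4605.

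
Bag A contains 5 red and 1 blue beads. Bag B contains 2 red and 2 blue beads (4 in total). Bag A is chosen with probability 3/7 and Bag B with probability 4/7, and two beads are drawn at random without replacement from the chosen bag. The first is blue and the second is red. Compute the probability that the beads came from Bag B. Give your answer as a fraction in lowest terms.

8/11

P(E | Bag A) = 1/6; P(E | Bag B) = 1/3.
P(E) = 3/7·1/6 + 4/7·1/3 = 11/42.
By Bayes' rule, P(Bag B | E) = 4/21 / 11/42 = 8/11 ≈ 0.7273.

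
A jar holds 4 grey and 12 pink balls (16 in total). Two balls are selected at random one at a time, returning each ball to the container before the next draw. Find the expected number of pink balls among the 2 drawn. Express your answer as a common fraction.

By linearity of expectation, E[X] = Σ P(draw i is pink); each independent draw has P(pink) = 12/16.
E[X] = 2 · 12/16 = 3/2 ≈ 1.5000.

3/2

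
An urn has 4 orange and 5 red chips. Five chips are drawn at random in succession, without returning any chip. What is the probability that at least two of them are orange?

5/6

Sum the hypergeometric tail for j = 2,…,4 orange chips.
Favorable = C(4,2)·C(5,3) + C(4,3)·C(5,2) + C(4,4)·C(5,1) = 105; total = C(9,5) = 126.
P = 105/126 = 5/6 ≈ 0.8333.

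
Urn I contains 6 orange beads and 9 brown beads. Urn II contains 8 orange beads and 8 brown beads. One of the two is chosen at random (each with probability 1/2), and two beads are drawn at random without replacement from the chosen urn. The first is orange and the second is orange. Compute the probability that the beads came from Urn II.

P(E | Urn I) = 1/7; P(E | Urn II) = 7/30.
P(E) = 1/2·1/7 + 1/2·7/30 = 79/420.
By Bayes' rule, P(Urn II | E) = 7/60 / 79/420 = 49/79 ≈ 0.6203.

49/79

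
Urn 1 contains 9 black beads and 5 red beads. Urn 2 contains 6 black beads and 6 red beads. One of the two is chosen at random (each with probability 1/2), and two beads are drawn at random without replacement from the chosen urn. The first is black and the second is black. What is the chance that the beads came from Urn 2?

P(E | Urn 1) = 36/91; P(E | Urn 2) = 5/22.
P(E) = 1/2·36/91 + 1/2·5/22 = 1247/4004.
By Bayes' rule, P(Urn 2 | E) = 5/44 / 1247/4004 = 455/1247 ≈ 0.3649.

455/1247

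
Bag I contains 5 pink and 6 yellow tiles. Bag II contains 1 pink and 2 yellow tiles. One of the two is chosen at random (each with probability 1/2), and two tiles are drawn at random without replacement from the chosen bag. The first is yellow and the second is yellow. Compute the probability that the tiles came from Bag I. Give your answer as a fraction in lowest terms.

9/20

P(E | Bag I) = 3/11; P(E | Bag II) = 1/3.
P(E) = 1/2·3/11 + 1/2·1/3 = 10/33.
By Bayes' rule, P(Bag I | E) = 3/22 / 10/33 = 9/20 ≈ 0.4500.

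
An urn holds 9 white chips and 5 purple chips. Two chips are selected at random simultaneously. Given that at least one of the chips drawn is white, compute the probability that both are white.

4/9

P(both white) = C(9,2)/C(14,2) = 36/91; P(at least one white) = 1 − C(5,2)/C(14,2) = 81/91.
Since 'both white' ⊆ 'at least one white', P(both | at least one) = 36/91 / 81/91 = 4/9 ≈ 0.4444.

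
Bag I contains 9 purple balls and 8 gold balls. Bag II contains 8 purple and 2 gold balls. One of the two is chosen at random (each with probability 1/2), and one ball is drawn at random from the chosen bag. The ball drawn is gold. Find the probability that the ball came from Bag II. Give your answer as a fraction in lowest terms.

17/57

P(gold | Bag I) = 8/17; P(gold | Bag II) = 1/5.
P(gold) = 1/2·8/17 + 1/2·1/5 = 57/170.
By Bayes' rule, P(Bag II | gold) = 1/10 / 57/170 = 17/57 ≈ 0.2982.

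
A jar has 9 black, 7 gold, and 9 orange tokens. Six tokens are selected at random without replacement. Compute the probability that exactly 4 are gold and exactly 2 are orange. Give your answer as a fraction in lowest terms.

Unordered draws without replacement: count favorable combinations over C(25,6).
Favorable = C(9,0) · C(7,4) · C(9,2) = 1260; total = C(25,6) = 177100.
P = 1260/177100 = 9/1265 ≈ 0.0071.

9/1265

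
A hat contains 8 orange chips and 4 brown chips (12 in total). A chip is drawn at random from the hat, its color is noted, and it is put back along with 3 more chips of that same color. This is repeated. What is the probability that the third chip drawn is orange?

2/3

Sum over the four possibilities for the first two draws (orange/not-orange each), tracking how the orange count and total change by +3 per draw.
P(third is orange) = 2/3 ≈ 0.6667. (In a Pólya urn every draw has the same marginal probability 8/12.)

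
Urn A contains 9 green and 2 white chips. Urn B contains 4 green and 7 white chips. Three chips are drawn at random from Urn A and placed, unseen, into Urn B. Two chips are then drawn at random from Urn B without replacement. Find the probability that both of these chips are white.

Condition on how many of the transferred chips are white (from Urn A: 2 white of 11; then Urn B has 14 total).
  0 white: C(2,0)C(9,3)/C(11,3) = 28/55; then P = C(7,2)/C(14,2) = 3/13
  1 white: C(2,1)C(9,2)/C(11,3) = 24/55; then P = C(8,2)/C(14,2) = 4/13
  2 white: C(2,2)C(9,1)/C(11,3) = 3/55; then P = C(9,2)/C(14,2) = 36/91
P(both white) = 1368/5005 ≈ 0.2733.

1368/5005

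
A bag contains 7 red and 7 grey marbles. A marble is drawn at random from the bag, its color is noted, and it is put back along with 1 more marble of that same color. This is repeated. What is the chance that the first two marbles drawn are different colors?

7/15

Either red then grey, or grey then red; after the first draw the total is 15.
P = (7/14)·(7/15) + (7/14)·(7/15) = 7/15 ≈ 0.4667.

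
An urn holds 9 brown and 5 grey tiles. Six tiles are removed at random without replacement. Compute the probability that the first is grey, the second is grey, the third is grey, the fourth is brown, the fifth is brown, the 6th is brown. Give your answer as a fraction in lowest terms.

Multiply the conditional probability of each draw in order, without replacement, so each draw removes one from its color and from the total.
P = (5/14) · (4/13) · (3/12) · (9/11) · (8/10) · (7/9) = 2/143 ≈ 0.0140.

2/143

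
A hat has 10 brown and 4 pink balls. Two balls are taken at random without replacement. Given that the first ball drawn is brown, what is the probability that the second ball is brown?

9/13

After removing 1 brown, the hat has 9 brown out of 13 remaining.
P(second is brown | given) = 9/13 ≈ 0.6923.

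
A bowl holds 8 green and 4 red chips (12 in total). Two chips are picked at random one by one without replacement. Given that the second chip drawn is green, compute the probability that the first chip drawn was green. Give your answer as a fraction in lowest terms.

P(first=green and the second chip drawn is green) = (8/12)·(7/11) = 14/33.
P(the second chip drawn is green) = Σ over first color = 14/33 + 8/33 = 2/3.
By Bayes, P(first=green | the second chip drawn is green) = 14/33 / 2/3 = 7/11 ≈ 0.6364.

7/11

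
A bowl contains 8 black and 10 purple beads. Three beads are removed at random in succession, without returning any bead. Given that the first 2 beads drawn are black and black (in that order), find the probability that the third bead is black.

3/8

After removing 2 black, the bowl has 6 black out of 16 remaining.
P(third is black | given) = 6/16 = 3/8 ≈ 0.3750.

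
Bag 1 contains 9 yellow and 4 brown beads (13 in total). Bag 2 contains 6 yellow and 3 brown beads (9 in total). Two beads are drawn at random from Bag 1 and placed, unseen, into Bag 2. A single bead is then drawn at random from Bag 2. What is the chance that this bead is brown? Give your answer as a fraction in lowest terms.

Condition on how many of the transferred beads are brown (from Bag 1: 4 brown of 13; then Bag 2 has 11 total).
  0 brown: C(4,0)C(9,2)/C(13,2) = 6/13; then P = 3/11
  1 brown: C(4,1)C(9,1)/C(13,2) = 6/13; then P = 4/11
  2 brown: C(4,2)C(9,0)/C(13,2) = 1/13; then P = 5/11
P(brown from Bag 2) = 47/143 ≈ 0.3287.

47/143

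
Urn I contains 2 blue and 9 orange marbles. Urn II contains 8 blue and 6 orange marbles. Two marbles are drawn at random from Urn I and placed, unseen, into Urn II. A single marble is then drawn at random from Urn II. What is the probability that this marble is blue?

Condition on how many of the transferred marbles are blue (from Urn I: 2 blue of 11; then Urn II has 16 total).
  0 blue: C(2,0)C(9,2)/C(11,2) = 36/55; then P = 8/16
  1 blue: C(2,1)C(9,1)/C(11,2) = 18/55; then P = 9/16
  2 blue: C(2,2)C(9,0)/C(11,2) = 1/55; then P = 10/16
P(blue from Urn II) = 23/44 ≈ 0.5227.

23/44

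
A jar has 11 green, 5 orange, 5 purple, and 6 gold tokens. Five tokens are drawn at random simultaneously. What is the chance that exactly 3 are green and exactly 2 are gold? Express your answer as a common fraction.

55/1794

Unordered draws without replacement: count favorable combinations over C(27,5).
Favorable = C(11,3) · C(5,0) · C(5,0) · C(6,2) = 2475; total = C(27,5) = 80730.
P = 2475/80730 = 55/1794 ≈ 0.0307.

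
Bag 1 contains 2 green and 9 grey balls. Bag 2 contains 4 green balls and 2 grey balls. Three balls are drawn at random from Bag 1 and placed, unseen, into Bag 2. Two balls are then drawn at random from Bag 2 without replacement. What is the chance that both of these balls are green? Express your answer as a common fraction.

151/660

Condition on how many of the transferred balls are green (from Bag 1: 2 green of 11; then Bag 2 has 9 total).
  0 green: C(2,0)C(9,3)/C(11,3) = 28/55; then P = C(4,2)/C(9,2) = 1/6
  1 green: C(2,1)C(9,2)/C(11,3) = 24/55; then P = C(5,2)/C(9,2) = 5/18
  2 green: C(2,2)C(9,1)/C(11,3) = 3/55; then P = C(6,2)/C(9,2) = 5/12
P(both green) = 151/660 ≈ 0.2288.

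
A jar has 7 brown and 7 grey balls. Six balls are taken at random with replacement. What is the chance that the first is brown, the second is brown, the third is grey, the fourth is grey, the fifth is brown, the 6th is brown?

Multiply the conditional probability of each draw in order, with replacement (the composition resets each draw).
P = (7/14) · (7/14) · (7/14) · (7/14) · (7/14) · (7/14) = 1/64 ≈ 0.0156.

1/64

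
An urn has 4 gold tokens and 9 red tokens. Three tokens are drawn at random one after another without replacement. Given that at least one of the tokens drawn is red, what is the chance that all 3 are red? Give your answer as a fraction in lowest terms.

P(all 3 red) = C(9,3)/C(13,3) = 42/143; P(at least one red) = 1 − C(4,3)/C(13,3) = 141/143.
Since 'all 3 red' ⊆ 'at least one red', P(all 3 | at least one) = 42/143 / 141/143 = 14/47 ≈ 0.2979.

14/47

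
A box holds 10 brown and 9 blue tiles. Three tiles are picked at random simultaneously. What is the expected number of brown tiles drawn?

By linearity of expectation, E[X] = Σ P(draw i is brown); by symmetry each draw (even without replacement) has P(brown) = 10/19.
E[X] = 3 · 10/19 = 30/19 ≈ 1.5789.

30/19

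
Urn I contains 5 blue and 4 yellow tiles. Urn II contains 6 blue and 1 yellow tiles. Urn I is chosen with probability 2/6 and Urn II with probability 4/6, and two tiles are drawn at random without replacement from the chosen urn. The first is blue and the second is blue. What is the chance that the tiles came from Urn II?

36/43

P(E | Urn I) = 5/18; P(E | Urn II) = 5/7.
P(E) = 1/3·5/18 + 2/3·5/7 = 215/378.
By Bayes' rule, P(Urn II | E) = 10/21 / 215/378 = 36/43 ≈ 0.8372.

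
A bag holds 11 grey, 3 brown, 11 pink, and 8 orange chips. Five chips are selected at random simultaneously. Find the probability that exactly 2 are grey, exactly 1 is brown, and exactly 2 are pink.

275/7192

Unordered draws without replacement: count favorable combinations over C(33,5).
Favorable = C(11,2) · C(3,1) · C(11,2) · C(8,0) = 9075; total = C(33,5) = 237336.
P = 9075/237336 = 275/7192 ≈ 0.0382.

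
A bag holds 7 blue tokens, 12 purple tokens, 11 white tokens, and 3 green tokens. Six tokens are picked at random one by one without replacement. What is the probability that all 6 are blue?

Unordered draws without replacement: count favorable combinations over C(33,6).
Favorable = C(7,6) · C(12,0) · C(11,0) · C(3,0) = 7; total = C(33,6) = 1107568.
P = 7/1107568 = 1/158224 ≈ 0.0000.

1/158224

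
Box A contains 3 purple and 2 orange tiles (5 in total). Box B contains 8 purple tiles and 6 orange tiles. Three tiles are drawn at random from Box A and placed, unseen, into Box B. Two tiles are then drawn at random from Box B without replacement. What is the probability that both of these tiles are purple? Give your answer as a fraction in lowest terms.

433/1360

Condition on how many of the transferred tiles are purple (from Box A: 3 purple of 5; then Box B has 17 total).
  1 purple: C(3,1)C(2,2)/C(5,3) = 3/10; then P = C(9,2)/C(17,2) = 9/34
  2 purple: C(3,2)C(2,1)/C(5,3) = 3/5; then P = C(10,2)/C(17,2) = 45/136
  3 purple: C(3,3)C(2,0)/C(5,3) = 1/10; then P = C(11,2)/C(17,2) = 55/136
P(both purple) = 433/1360 ≈ 0.3184.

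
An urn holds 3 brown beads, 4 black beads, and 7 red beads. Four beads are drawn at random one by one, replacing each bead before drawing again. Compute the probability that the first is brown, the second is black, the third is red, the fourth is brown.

Multiply the conditional probability of each draw in order, with replacement (the composition resets each draw).
P = (3/14) · (4/14) · (7/14) · (3/14) = 9/1372 ≈ 0.0066.

9/1372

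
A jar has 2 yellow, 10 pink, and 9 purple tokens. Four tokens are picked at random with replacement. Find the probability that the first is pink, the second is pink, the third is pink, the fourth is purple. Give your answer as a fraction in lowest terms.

Multiply the conditional probability of each draw in order, with replacement (the composition resets each draw).
P = (10/21) · (10/21) · (10/21) · (9/21) = 1000/21609 ≈ 0.0463.

1000/21609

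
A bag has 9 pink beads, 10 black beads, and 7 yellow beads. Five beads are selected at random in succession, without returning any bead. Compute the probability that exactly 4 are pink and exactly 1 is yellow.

Unordered draws without replacement: count favorable combinations over C(26,5).
Favorable = C(9,4) · C(10,0) · C(7,1) = 882; total = C(26,5) = 65780.
P = 882/65780 = 441/32890 ≈ 0.0134.

441/32890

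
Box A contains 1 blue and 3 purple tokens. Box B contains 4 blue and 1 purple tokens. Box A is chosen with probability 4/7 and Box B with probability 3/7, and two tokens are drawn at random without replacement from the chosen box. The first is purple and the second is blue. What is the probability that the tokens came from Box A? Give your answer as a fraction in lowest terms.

P(E | Box A) = 1/4; P(E | Box B) = 1/5.
P(E) = 4/7·1/4 + 3/7·1/5 = 8/35.
By Bayes' rule, P(Box A | E) = 1/7 / 8/35 = 5/8 ≈ 0.6250.

5/8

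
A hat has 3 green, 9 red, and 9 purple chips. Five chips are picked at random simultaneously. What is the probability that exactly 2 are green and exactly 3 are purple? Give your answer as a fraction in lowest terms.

Unordered draws without replacement: count favorable combinations over C(21,5).
Favorable = C(3,2) · C(9,0) · C(9,3) = 252; total = C(21,5) = 20349.
P = 252/20349 = 4/323 ≈ 0.0124.

4/323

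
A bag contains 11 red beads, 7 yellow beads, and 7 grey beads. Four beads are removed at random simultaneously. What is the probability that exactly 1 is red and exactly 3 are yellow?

7/230

Unordered draws without replacement: count favorable combinations over C(25,4).
Favorable = C(11,1) · C(7,3) · C(7,0) = 385; total = C(25,4) = 12650.
P = 385/12650 = 7/230 ≈ 0.0304.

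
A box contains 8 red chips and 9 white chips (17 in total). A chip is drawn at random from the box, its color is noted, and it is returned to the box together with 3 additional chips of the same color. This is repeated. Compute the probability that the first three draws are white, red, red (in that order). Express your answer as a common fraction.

198/1955

Track the composition after each reinforcement of +3.
P = (9/17) · (8/20) · (11/23) = 198/1955 ≈ 0.1013.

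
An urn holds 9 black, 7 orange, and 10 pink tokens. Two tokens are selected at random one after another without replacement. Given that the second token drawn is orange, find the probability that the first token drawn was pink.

2/5

P(first=pink and the second token drawn is orange) = (10/26)·(7/25) = 7/65.
P(the second token drawn is orange) = Σ over first color = 63/650 + 21/325 + 7/65 = 7/26.
By Bayes, P(first=pink | the second token drawn is orange) = 7/65 / 7/26 = 2/5 ≈ 0.4000.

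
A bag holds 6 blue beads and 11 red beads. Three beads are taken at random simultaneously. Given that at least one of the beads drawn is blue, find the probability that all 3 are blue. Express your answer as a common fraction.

4/103

P(all 3 blue) = C(6,3)/C(17,3) = 1/34; P(at least one blue) = 1 − C(11,3)/C(17,3) = 103/136.
Since 'all 3 blue' ⊆ 'at least one blue', P(all 3 | at least one) = 1/34 / 103/136 = 4/103 ≈ 0.0388.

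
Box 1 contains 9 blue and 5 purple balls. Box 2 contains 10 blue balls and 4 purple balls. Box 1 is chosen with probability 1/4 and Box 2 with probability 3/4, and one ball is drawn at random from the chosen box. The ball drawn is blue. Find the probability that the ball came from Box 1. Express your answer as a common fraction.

3/13

P(blue | Box 1) = 9/14; P(blue | Box 2) = 5/7.
P(blue) = 1/4·9/14 + 3/4·5/7 = 39/56.
By Bayes' rule, P(Box 1 | blue) = 9/56 / 39/56 = 3/13 ≈ 0.2308.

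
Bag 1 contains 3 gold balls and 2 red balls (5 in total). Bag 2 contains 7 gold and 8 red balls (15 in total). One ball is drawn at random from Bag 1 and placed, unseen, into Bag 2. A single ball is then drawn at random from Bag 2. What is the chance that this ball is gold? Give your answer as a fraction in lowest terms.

19/40

Condition on how many of the transferred balls are gold (from Bag 1: 3 gold of 5; then Bag 2 has 16 total).
  0 gold: C(3,0)C(2,1)/C(5,1) = 2/5; then P = 7/16
  1 gold: C(3,1)C(2,0)/C(5,1) = 3/5; then P = 8/16
P(gold from Bag 2) = 19/40 ≈ 0.4750.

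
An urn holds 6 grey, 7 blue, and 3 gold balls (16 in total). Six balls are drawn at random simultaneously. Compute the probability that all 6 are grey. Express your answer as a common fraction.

Unordered draws without replacement: count favorable combinations over C(16,6).
Favorable = C(6,6) · C(7,0) · C(3,0) = 1; total = C(16,6) = 8008.
P = 1/8008 = 1/8008 ≈ 0.0001.

1/8008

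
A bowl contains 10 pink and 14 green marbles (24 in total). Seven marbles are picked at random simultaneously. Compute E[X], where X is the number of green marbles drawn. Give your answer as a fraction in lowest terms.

49/12

By linearity of expectation, E[X] = Σ P(draw i is green); by symmetry each draw (even without replacement) has P(green) = 14/24.
E[X] = 7 · 14/24 = 49/12 ≈ 4.0833.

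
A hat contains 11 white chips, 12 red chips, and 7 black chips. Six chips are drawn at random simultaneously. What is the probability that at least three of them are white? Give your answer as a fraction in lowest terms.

Sum the hypergeometric tail for j = 3,…,6 white chips.
Favorable = C(11,3)·C(19,3) + C(11,4)·C(19,2) + C(11,5)·C(19,1) + C(11,6)·C(19,0) = 225555; total = C(30,6) = 593775.
P = 225555/593775 = 15037/39585 ≈ 0.3799.

15037/39585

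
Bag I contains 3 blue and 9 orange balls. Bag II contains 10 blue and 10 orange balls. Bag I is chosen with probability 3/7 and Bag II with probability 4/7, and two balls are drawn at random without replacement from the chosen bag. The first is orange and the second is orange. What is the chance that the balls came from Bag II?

11/30

P(E | Bag I) = 6/11; P(E | Bag II) = 9/38.
P(E) = 3/7·6/11 + 4/7·9/38 = 540/1463.
By Bayes' rule, P(Bag II | E) = 18/133 / 540/1463 = 11/30 ≈ 0.3667.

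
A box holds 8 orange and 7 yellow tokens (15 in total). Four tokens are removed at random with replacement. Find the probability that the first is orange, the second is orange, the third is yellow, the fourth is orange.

3584/50625

Multiply the conditional probability of each draw in order, with replacement (the composition resets each draw).
P = (8/15) · (8/15) · (7/15) · (8/15) = 3584/50625 ≈ 0.0708.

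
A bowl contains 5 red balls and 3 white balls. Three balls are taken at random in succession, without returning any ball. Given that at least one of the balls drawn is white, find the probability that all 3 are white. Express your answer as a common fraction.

1/46

P(all 3 white) = C(3,3)/C(8,3) = 1/56; P(at least one white) = 1 − C(5,3)/C(8,3) = 23/28.
Since 'all 3 white' ⊆ 'at least one white', P(all 3 | at least one) = 1/56 / 23/28 = 1/46 ≈ 0.0217.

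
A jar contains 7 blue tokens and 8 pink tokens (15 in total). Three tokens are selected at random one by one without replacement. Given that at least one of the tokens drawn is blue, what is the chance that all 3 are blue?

5/57

P(all 3 blue) = C(7,3)/C(15,3) = 1/13; P(at least one blue) = 1 − C(8,3)/C(15,3) = 57/65.
Since 'all 3 blue' ⊆ 'at least one blue', P(all 3 | at least one) = 1/13 / 57/65 = 5/57 ≈ 0.0877.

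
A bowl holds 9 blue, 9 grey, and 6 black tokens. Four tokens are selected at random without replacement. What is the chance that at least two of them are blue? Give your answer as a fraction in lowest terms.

123/253

Sum the hypergeometric tail for j = 2,…,4 blue tokens.
Favorable = C(9,2)·C(15,2) + C(9,3)·C(15,1) + C(9,4)·C(15,0) = 5166; total = C(24,4) = 10626.
P = 5166/10626 = 123/253 ≈ 0.4862.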